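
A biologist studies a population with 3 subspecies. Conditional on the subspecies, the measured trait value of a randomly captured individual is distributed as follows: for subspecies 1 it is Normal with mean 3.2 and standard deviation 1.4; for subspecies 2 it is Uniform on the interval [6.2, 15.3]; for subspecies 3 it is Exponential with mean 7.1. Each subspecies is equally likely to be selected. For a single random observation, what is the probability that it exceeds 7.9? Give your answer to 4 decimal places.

0.3808

Conditional on each subspecies, P(X > 7.9): 1: 0.000393762; 2: 0.813187; 3: 0.328678.
By total probability, P(X > 7.9) = 0.333333·0.000393762 + 0.333333·0.813187 + 0.333333·0.328678 = 0.380753.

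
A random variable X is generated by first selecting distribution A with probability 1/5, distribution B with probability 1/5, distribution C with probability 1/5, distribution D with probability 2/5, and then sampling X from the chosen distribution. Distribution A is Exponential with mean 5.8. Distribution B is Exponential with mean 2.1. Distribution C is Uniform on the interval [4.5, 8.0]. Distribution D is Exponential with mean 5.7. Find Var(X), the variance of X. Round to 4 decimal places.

23.1166

Per component, A: μ=5.8, E[X²]=67.28; B: μ=2.1, E[X²]=8.82; C: μ=6.25, E[X²]=40.0833; D: μ=5.7, E[X²]=64.98.
E[X] = 0.2·5.8 + 0.2·2.1 + 0.2·6.25 + 0.4·5.7 = 5.11.
E[X²] = 0.2·67.28 + 0.2·8.82 + 0.2·40.0833 + 0.4·64.98 = 49.2287.
Var(X) = E[X²] − (E[X])² = 49.2287 − 26.1121 = 23.1166.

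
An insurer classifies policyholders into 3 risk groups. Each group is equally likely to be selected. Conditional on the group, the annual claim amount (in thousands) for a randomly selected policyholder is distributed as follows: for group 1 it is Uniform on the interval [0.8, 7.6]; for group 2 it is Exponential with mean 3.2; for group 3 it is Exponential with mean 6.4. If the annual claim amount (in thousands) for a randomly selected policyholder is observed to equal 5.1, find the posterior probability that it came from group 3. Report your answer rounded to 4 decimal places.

Likelihoods f(5.1 | ·): 1: 0.147059; 2: 0.0634882; 3: 0.0704274.
Posterior ∝ prior × likelihood. Numerator for 3: 0.333333·0.0704274 = 0.0234758.
Normalizing constant: 0.333333·0.147059 + 0.333333·0.0634882 + 0.333333·0.0704274 = 0.0936581.
P(3 | observation) = 0.0234758 / 0.0936581 = 0.250654.

0.2507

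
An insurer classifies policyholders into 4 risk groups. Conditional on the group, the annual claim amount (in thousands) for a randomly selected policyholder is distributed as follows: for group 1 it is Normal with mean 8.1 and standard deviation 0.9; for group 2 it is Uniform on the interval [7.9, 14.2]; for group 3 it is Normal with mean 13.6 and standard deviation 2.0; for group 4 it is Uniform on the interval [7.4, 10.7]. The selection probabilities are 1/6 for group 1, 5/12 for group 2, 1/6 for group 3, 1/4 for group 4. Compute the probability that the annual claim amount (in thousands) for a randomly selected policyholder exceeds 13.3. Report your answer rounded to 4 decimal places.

Conditional on each group, P(X > 13.3): 1: 3.78468e-09; 2: 0.142857; 3: 0.559618; 4: 0.
By total probability, P(X > 13.3) = 0.166667·3.78468e-09 + 0.416667·0.142857 + 0.166667·0.559618 + 0.25·0 = 0.152793.

0.1528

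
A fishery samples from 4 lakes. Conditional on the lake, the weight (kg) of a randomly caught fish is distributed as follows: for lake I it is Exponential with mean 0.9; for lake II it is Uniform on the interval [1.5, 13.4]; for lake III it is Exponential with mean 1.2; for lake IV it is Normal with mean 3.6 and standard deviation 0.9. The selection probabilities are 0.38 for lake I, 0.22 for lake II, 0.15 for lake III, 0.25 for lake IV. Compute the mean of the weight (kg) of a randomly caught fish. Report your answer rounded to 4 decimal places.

Component means — I: 0.9; II: 7.45; III: 1.2; IV: 3.6.
E[X] = 0.38·0.9 + 0.22·7.45 + 0.15·1.2 + 0.25·3.6 = 3.061.

3.0610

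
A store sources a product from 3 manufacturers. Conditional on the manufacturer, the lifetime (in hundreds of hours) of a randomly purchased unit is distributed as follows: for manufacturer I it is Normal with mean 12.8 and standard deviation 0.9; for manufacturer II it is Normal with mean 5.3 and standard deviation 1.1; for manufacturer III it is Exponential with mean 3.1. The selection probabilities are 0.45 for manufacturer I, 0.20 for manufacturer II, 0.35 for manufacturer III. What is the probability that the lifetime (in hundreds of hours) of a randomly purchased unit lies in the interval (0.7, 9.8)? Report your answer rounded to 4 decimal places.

0.4646

Conditional on each manufacturer, P(0.7 < X < 9.8): I: 0.00042906; II: 0.999964; III: 0.755501.
By total probability, P(0.7 < X < 9.8) = 0.45·0.00042906 + 0.2·0.999964 + 0.35·0.755501 = 0.464611.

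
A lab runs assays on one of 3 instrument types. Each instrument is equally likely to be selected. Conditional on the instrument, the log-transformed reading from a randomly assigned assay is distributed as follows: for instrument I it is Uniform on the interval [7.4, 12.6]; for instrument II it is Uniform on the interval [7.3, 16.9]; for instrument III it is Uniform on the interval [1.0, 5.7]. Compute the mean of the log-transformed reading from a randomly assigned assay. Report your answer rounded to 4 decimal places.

8.4833

Component means — I: 10; II: 12.1; III: 3.35.
E[X] = 0.333333·10 + 0.333333·12.1 + 0.333333·3.35 = 8.48333.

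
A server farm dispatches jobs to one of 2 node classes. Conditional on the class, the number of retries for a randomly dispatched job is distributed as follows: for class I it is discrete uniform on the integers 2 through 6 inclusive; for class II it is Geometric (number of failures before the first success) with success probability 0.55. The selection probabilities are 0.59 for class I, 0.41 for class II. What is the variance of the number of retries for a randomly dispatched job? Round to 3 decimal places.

Per component, I: μ=4, E[X²]=18; II: μ=0.818182, E[X²]=2.15702.
E[X] = 0.59·4 + 0.41·0.818182 = 2.69545.
E[X²] = 0.59·18 + 0.41·2.15702 = 11.5044.
Var(X) = E[X²] − (E[X])² = 11.5044 − 7.26548 = 4.2389.

4.239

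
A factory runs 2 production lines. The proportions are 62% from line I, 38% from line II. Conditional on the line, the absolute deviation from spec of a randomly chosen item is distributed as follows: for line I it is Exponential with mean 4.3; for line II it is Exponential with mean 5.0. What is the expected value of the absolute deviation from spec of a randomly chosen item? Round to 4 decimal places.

Component means — I: 4.3; II: 5.
E[X] = 0.62·4.3 + 0.38·5 = 4.566.

4.5660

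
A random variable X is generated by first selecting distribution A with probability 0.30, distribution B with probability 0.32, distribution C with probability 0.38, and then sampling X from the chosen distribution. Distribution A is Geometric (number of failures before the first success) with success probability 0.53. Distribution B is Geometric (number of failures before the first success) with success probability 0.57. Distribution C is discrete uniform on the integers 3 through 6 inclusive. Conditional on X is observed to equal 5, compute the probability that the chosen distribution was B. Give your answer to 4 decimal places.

Likelihoods P(X=5 | ·): A: 0.0121553; B: 0.00837948; C: 0.25.
Posterior ∝ prior × likelihood. Numerator for B: 0.32·0.00837948 = 0.00268143.
Normalizing constant: 0.3·0.0121553 + 0.32·0.00837948 + 0.38·0.25 = 0.101328.
P(B | observation) = 0.00268143 / 0.101328 = 0.0264629.

0.0265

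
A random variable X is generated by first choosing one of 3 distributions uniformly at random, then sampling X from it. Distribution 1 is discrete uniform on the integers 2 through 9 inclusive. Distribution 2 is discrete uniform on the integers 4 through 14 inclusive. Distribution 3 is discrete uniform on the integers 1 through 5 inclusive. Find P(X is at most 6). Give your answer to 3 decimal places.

0.633

Conditional on each component, P(X ≤ 6): 1: 0.625; 2: 0.272727; 3: 1.
By total probability, P(X ≤ 6) = 0.333333·0.625 + 0.333333·0.272727 + 0.333333·1 = 0.632576.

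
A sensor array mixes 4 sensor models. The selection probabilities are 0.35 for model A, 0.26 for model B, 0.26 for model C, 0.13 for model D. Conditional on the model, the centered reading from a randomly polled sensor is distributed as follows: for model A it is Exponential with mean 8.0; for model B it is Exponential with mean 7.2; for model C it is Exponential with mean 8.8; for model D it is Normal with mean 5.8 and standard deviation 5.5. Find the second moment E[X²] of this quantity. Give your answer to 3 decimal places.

For each component E[X²] = Var + (mean)², giving A: 128; B: 103.68; C: 154.88; D: 63.89.
Overall E[X²] = 0.35·128 + 0.26·103.68 + 0.26·154.88 + 0.13·63.89 = 120.331.

120.331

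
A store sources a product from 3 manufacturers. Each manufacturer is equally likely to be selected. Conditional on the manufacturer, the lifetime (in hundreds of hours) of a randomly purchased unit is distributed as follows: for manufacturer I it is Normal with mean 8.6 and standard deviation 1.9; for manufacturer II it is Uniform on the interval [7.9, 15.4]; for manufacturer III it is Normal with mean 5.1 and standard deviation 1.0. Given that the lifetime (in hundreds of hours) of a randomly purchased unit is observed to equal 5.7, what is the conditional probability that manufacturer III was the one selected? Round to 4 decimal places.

Likelihoods f(5.7 | ·): I: 0.0655061; II: 0; III: 0.333225.
Posterior ∝ prior × likelihood. Numerator for III: 0.333333·0.333225 = 0.111075.
Normalizing constant: 0.333333·0.0655061 + 0.333333·0 + 0.333333·0.333225 = 0.13291.
P(III | observation) = 0.111075 / 0.13291 = 0.835713.

0.8357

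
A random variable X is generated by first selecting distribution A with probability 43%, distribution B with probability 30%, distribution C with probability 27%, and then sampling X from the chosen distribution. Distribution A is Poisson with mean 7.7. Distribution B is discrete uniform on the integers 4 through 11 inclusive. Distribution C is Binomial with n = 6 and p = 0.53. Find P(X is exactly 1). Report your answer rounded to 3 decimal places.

Conditional on each component, P(X = 1): A: 0.00348677; B: 0; C: 0.0729317.
By total probability, P(X = 1) = 0.43·0.00348677 + 0.3·0 + 0.27·0.0729317 = 0.0211909.

0.021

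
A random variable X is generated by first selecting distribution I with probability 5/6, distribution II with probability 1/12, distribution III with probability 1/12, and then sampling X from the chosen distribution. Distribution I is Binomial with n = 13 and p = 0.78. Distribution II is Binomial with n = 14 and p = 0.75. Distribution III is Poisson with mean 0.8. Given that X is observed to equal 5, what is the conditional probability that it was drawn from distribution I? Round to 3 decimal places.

Likelihoods P(X=5 | ·): I: 0.00203907; II: 0.0018123; III: 0.00122697.
Posterior ∝ prior × likelihood. Numerator for I: 0.833333·0.00203907 = 0.00169923.
Normalizing constant: 0.833333·0.00203907 + 0.0833333·0.0018123 + 0.0833333·0.00122697 = 0.0019525.
P(I | observation) = 0.00169923 / 0.0019525 = 0.870283.

0.870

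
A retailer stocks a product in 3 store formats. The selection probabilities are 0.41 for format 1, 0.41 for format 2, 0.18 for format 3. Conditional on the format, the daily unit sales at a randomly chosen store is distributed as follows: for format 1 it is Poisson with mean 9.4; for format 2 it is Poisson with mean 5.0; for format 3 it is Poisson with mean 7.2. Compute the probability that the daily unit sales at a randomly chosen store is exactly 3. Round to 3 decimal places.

0.071

Conditional on each format, P(X = 3): 1: 0.0114515; 2: 0.140374; 3: 0.0464436.
By total probability, P(X = 3) = 0.41·0.0114515 + 0.41·0.140374 + 0.18·0.0464436 = 0.0706083.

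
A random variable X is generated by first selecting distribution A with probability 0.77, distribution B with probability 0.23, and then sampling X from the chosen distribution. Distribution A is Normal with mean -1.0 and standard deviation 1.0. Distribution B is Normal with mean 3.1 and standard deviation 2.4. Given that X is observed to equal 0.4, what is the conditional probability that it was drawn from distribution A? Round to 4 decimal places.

0.8503

Likelihoods f(0.4 | ·): A: 0.149727; B: 0.0882819.
Posterior ∝ prior × likelihood. Numerator for A: 0.77·0.149727 = 0.11529.
Normalizing constant: 0.77·0.149727 + 0.23·0.0882819 = 0.135595.
P(A | observation) = 0.11529 / 0.135595 = 0.850254.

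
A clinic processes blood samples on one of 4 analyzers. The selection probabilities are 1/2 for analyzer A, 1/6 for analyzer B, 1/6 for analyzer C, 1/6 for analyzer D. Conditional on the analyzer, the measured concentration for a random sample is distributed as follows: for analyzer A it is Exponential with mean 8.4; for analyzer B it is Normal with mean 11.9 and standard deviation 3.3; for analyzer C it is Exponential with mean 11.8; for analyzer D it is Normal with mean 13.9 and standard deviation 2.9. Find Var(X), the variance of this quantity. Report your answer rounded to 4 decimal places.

66.4422

Per component, A: μ=8.4, E[X²]=141.12; B: μ=11.9, E[X²]=152.5; C: μ=11.8, E[X²]=278.48; D: μ=13.9, E[X²]=201.62.
E[X] = 0.5·8.4 + 0.166667·11.9 + 0.166667·11.8 + 0.166667·13.9 = 10.4667.
E[X²] = 0.5·141.12 + 0.166667·152.5 + 0.166667·278.48 + 0.166667·201.62 = 175.993.
Var(X) = E[X²] − (E[X])² = 175.993 − 109.551 = 66.4422.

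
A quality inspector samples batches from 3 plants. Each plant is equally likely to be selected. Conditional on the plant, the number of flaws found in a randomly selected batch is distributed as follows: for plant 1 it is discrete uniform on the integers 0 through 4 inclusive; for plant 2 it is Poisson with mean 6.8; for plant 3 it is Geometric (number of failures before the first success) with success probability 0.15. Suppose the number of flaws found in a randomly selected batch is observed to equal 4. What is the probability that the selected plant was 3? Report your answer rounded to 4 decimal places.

Likelihoods P(X=4 | ·): 1: 0.2; 2: 0.0992252; 3: 0.0783009.
Posterior ∝ prior × likelihood. Numerator for 3: 0.333333·0.0783009 = 0.0261003.
Normalizing constant: 0.333333·0.2 + 0.333333·0.0992252 + 0.333333·0.0783009 = 0.125842.
P(3 | observation) = 0.0261003 / 0.125842 = 0.207405.

0.2074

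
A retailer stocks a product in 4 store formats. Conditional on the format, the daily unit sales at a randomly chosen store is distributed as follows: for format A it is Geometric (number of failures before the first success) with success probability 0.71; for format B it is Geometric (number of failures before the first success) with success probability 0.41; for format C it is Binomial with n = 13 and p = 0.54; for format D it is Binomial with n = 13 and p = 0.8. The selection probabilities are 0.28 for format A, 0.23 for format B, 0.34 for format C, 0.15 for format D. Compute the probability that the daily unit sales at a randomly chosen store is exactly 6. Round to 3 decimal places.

0.068

Conditional on each format, P(X = 6): A: 0.000422325; B: 0.017294; C: 0.185432; D: 0.00575794.
By total probability, P(X = 6) = 0.28·0.000422325 + 0.23·0.017294 + 0.34·0.185432 + 0.15·0.00575794 = 0.0680064.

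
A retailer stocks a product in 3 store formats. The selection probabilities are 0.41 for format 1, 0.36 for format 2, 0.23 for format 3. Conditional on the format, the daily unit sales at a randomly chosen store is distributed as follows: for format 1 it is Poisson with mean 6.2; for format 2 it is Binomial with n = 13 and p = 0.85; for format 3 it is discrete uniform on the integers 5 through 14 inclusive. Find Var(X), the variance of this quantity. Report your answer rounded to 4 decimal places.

9.7340

Per component, 1: μ=6.2, E[X²]=44.64; 2: μ=11.05, E[X²]=123.76; 3: μ=9.5, E[X²]=98.5.
E[X] = 0.41·6.2 + 0.36·11.05 + 0.23·9.5 = 8.705.
E[X²] = 0.41·44.64 + 0.36·123.76 + 0.23·98.5 = 85.511.
Var(X) = E[X²] − (E[X])² = 85.511 − 75.777 = 9.73398.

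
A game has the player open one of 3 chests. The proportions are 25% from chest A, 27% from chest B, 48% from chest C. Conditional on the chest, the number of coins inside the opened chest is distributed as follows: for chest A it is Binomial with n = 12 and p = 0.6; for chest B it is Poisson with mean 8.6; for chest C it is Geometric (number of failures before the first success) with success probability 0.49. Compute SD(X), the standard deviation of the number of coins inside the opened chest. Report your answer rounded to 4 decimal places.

Per component, A: μ=7.2, E[X²]=54.72; B: μ=8.6, E[X²]=82.56; C: μ=1.04082, E[X²]=3.20741.
E[X] = 0.25·7.2 + 0.27·8.6 + 0.48·1.04082 = 4.62159.
E[X²] = 0.25·54.72 + 0.27·82.56 + 0.48·3.20741 = 37.5108.
Var(X) = E[X²] − (E[X])² = 37.5108 − 21.3591 = 16.1516.
SD(X) = √16.1516 = 4.01891.

4.0189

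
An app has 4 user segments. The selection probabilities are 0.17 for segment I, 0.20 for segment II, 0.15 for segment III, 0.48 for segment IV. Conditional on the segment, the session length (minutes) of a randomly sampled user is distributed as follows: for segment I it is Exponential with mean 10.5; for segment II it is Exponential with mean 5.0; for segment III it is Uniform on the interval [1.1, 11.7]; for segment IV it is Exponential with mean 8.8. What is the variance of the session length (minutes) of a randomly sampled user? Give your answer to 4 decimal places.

Per component, I: μ=10.5, E[X²]=220.5; II: μ=5, E[X²]=50; III: μ=6.4, E[X²]=50.3233; IV: μ=8.8, E[X²]=154.88.
E[X] = 0.17·10.5 + 0.2·5 + 0.15·6.4 + 0.48·8.8 = 7.969.
E[X²] = 0.17·220.5 + 0.2·50 + 0.15·50.3233 + 0.48·154.88 = 129.376.
Var(X) = E[X²] − (E[X])² = 129.376 − 63.505 = 65.8709.

65.8709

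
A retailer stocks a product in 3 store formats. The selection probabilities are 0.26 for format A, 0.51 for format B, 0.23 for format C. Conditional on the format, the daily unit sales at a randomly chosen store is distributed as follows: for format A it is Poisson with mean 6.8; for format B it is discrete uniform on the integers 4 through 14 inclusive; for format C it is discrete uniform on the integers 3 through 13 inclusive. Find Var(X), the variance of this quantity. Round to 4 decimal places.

Per component, A: μ=6.8, E[X²]=53.04; B: μ=9, E[X²]=91; C: μ=8, E[X²]=74.
E[X] = 0.26·6.8 + 0.51·9 + 0.23·8 = 8.198.
E[X²] = 0.26·53.04 + 0.51·91 + 0.23·74 = 77.2204.
Var(X) = E[X²] − (E[X])² = 77.2204 − 67.2072 = 10.0132.

10.0132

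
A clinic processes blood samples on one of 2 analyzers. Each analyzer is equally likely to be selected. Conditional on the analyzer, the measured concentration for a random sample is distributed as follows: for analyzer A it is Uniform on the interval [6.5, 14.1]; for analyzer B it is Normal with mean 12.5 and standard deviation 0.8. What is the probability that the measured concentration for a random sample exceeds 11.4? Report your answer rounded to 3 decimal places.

Conditional on each analyzer, P(X > 11.4): A: 0.355263; B: 0.915434.
By total probability, P(X > 11.4) = 0.5·0.355263 + 0.5·0.915434 = 0.635349.

0.635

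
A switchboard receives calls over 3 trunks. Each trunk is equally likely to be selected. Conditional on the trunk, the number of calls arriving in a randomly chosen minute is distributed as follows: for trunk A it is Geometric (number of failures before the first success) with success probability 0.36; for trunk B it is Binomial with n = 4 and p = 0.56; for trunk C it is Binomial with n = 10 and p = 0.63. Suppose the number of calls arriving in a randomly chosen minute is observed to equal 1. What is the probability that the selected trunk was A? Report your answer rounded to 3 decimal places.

Likelihoods P(X=1 | ·): A: 0.2304; B: 0.190812; C: 0.000818759.
Posterior ∝ prior × likelihood. Numerator for A: 0.333333·0.2304 = 0.0768.
Normalizing constant: 0.333333·0.2304 + 0.333333·0.190812 + 0.333333·0.000818759 = 0.140677.
P(A | observation) = 0.0768 / 0.140677 = 0.545932.

0.546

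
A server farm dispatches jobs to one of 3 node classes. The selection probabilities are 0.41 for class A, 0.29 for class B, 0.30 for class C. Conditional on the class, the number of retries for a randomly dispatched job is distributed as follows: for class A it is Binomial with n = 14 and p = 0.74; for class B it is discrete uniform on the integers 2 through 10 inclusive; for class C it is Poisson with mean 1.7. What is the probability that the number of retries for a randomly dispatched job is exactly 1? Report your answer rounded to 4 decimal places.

0.0932

Conditional on each class, P(X = 1): A: 2.57047e-07; B: 0; C: 0.310562.
By total probability, P(X = 1) = 0.41·2.57047e-07 + 0.29·0 + 0.3·0.310562 = 0.0931687.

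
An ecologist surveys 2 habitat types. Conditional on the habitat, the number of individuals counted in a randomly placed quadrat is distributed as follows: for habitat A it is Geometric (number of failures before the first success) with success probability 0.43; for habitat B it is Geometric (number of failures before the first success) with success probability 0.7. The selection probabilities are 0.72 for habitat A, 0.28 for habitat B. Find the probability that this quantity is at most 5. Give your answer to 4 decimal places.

0.9751

Conditional on each habitat, P(X ≤ 5): A: 0.965704; B: 0.999271.
By total probability, P(X ≤ 5) = 0.72·0.965704 + 0.28·0.999271 = 0.975102.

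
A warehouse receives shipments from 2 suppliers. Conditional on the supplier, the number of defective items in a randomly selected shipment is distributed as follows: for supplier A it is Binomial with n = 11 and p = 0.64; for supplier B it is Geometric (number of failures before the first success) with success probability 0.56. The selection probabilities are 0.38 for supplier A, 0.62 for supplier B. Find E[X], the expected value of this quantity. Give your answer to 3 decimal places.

Component means — A: 7.04; B: 0.785714.
E[X] = 0.38·7.04 + 0.62·0.785714 = 3.16234.

3.162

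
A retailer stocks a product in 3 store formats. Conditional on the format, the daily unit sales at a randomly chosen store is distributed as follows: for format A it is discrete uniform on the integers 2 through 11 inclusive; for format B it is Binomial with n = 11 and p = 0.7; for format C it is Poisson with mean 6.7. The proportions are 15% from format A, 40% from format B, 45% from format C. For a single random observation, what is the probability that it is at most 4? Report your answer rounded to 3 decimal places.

0.145

Conditional on each format, P(X ≤ 4): A: 0.3; B: 0.0216192; C: 0.202159.
By total probability, P(X ≤ 4) = 0.15·0.3 + 0.4·0.0216192 + 0.45·0.202159 = 0.144619.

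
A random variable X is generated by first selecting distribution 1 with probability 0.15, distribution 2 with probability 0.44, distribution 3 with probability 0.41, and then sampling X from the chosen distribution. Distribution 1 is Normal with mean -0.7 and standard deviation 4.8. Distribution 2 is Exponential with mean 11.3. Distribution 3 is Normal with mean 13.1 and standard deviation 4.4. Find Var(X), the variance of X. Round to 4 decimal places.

89.3778

Per component, 1: μ=-0.7, E[X²]=23.53; 2: μ=11.3, E[X²]=255.38; 3: μ=13.1, E[X²]=190.97.
E[X] = 0.15·-0.7 + 0.44·11.3 + 0.41·13.1 = 10.238.
E[X²] = 0.15·23.53 + 0.44·255.38 + 0.41·190.97 = 194.194.
Var(X) = E[X²] − (E[X])² = 194.194 − 104.817 = 89.3778.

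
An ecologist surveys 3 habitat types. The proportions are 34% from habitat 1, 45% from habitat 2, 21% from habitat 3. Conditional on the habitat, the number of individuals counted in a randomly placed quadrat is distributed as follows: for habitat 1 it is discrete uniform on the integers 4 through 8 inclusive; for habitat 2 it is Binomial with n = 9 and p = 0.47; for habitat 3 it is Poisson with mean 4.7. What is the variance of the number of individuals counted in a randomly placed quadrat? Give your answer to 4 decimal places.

3.2967

Per component, 1: μ=6, E[X²]=38; 2: μ=4.23, E[X²]=20.1348; 3: μ=4.7, E[X²]=26.79.
E[X] = 0.34·6 + 0.45·4.23 + 0.21·4.7 = 4.9305.
E[X²] = 0.34·38 + 0.45·20.1348 + 0.21·26.79 = 27.6066.
Var(X) = E[X²] − (E[X])² = 27.6066 − 24.3098 = 3.29673.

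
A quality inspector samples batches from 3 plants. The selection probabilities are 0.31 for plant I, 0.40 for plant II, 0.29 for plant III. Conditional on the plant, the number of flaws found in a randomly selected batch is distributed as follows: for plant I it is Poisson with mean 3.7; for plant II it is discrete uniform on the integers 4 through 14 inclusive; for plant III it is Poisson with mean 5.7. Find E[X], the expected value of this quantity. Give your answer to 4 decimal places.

6.4000

Component means — I: 3.7; II: 9; III: 5.7.
E[X] = 0.31·3.7 + 0.4·9 + 0.29·5.7 = 6.4.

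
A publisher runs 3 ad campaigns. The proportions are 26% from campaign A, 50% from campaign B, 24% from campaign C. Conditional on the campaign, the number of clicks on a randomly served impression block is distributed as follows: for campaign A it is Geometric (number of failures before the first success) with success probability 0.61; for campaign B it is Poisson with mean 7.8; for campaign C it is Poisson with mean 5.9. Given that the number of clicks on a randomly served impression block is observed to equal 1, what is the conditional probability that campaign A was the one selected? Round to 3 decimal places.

0.919

Likelihoods P(X=1 | ·): A: 0.2379; B: 0.00319593; C: 0.0161627.
Posterior ∝ prior × likelihood. Numerator for A: 0.26·0.2379 = 0.061854.
Normalizing constant: 0.26·0.2379 + 0.5·0.00319593 + 0.24·0.0161627 = 0.067331.
P(A | observation) = 0.061854 / 0.067331 = 0.918655.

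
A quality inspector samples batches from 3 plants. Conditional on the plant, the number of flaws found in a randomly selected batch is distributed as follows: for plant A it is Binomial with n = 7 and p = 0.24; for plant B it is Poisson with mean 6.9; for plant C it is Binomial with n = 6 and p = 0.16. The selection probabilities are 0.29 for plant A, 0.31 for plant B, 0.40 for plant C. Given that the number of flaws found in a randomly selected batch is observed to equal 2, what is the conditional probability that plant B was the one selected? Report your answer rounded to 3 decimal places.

Likelihoods P(X=2 | ·): A: 0.306697; B: 0.0239903; C: 0.191183.
Posterior ∝ prior × likelihood. Numerator for B: 0.31·0.0239903 = 0.007437.
Normalizing constant: 0.29·0.306697 + 0.31·0.0239903 + 0.4·0.191183 = 0.172852.
P(B | observation) = 0.007437 / 0.172852 = 0.0430252.

0.043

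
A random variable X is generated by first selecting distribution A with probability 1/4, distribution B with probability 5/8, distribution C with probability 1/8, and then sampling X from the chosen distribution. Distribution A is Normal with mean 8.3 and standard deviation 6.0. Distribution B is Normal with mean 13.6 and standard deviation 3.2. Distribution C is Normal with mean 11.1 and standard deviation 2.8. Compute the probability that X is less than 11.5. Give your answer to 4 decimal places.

Conditional on each component, P(X < 11.5): A: 0.703099; B: 0.255832; C: 0.556798.
By total probability, P(X < 11.5) = 0.25·0.703099 + 0.625·0.255832 + 0.125·0.556798 = 0.405269.

0.4053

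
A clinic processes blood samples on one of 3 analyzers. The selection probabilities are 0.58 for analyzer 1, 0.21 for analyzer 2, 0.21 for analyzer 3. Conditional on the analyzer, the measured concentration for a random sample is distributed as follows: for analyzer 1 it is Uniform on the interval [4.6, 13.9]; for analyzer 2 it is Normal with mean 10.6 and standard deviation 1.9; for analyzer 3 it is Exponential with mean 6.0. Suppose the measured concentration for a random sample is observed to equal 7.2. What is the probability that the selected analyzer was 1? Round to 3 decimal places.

Likelihoods f(7.2 | ·): 1: 0.107527; 2: 0.0423452; 3: 0.050199.
Posterior ∝ prior × likelihood. Numerator for 1: 0.58·0.107527 = 0.0623656.
Normalizing constant: 0.58·0.107527 + 0.21·0.0423452 + 0.21·0.050199 = 0.0817999.
P(1 | observation) = 0.0623656 / 0.0817999 = 0.762417.

0.762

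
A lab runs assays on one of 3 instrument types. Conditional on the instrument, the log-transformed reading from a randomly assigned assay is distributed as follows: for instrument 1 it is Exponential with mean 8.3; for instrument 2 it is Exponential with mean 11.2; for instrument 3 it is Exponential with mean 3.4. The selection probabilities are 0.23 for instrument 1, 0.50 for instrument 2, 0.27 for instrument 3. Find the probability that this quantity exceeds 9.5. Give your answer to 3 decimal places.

Conditional on each instrument, P(X > 9.5): 1: 0.318358; 2: 0.428179; 3: 0.0611688.
By total probability, P(X > 9.5) = 0.23·0.318358 + 0.5·0.428179 + 0.27·0.0611688 = 0.303827.

0.304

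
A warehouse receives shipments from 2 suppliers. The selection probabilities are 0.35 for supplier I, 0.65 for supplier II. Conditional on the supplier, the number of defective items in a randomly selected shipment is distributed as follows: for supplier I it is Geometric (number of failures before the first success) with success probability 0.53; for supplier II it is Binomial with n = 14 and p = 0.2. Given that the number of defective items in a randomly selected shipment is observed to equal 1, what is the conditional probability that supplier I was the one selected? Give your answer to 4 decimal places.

0.4656

Likelihoods P(X=1 | ·): I: 0.2491; II: 0.153932.
Posterior ∝ prior × likelihood. Numerator for I: 0.35·0.2491 = 0.087185.
Normalizing constant: 0.35·0.2491 + 0.65·0.153932 = 0.187241.
P(I | observation) = 0.087185 / 0.187241 = 0.465631.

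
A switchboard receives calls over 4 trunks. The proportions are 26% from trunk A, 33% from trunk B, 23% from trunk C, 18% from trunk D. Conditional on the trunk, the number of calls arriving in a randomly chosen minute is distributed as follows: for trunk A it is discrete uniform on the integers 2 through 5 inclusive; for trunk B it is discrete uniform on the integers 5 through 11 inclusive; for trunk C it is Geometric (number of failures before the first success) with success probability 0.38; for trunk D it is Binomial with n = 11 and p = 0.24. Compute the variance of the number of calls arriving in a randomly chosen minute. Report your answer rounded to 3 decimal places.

Per component, A: μ=3.5, E[X²]=13.5; B: μ=8, E[X²]=68; C: μ=1.63158, E[X²]=6.95568; D: μ=2.64, E[X²]=8.976.
E[X] = 0.26·3.5 + 0.33·8 + 0.23·1.63158 + 0.18·2.64 = 4.40046.
E[X²] = 0.26·13.5 + 0.33·68 + 0.23·6.95568 + 0.18·8.976 = 29.1655.
Var(X) = E[X²] − (E[X])² = 29.1655 − 19.3641 = 9.80141.

9.801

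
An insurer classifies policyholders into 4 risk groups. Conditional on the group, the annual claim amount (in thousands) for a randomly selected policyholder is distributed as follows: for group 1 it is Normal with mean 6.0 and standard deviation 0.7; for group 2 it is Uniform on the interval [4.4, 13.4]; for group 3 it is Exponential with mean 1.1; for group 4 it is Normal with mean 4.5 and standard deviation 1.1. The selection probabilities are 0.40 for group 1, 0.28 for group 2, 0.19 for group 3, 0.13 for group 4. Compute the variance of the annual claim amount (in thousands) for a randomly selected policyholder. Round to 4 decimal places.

Per component, 1: μ=6, E[X²]=36.49; 2: μ=8.9, E[X²]=85.96; 3: μ=1.1, E[X²]=2.42; 4: μ=4.5, E[X²]=21.46.
E[X] = 0.4·6 + 0.28·8.9 + 0.19·1.1 + 0.13·4.5 = 5.686.
E[X²] = 0.4·36.49 + 0.28·85.96 + 0.19·2.42 + 0.13·21.46 = 41.9144.
Var(X) = E[X²] − (E[X])² = 41.9144 − 32.3306 = 9.5838.

9.5838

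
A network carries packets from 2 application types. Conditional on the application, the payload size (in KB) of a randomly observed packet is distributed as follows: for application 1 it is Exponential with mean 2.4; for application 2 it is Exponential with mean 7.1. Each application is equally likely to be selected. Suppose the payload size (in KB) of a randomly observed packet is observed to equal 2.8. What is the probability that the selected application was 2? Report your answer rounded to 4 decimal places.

0.4225

Likelihoods f(2.8 | ·): 1: 0.129751; 2: 0.0949447.
Posterior ∝ prior × likelihood. Numerator for 2: 0.5·0.0949447 = 0.0474723.
Normalizing constant: 0.5·0.129751 + 0.5·0.0949447 = 0.112348.
P(2 | observation) = 0.0474723 / 0.112348 = 0.422547.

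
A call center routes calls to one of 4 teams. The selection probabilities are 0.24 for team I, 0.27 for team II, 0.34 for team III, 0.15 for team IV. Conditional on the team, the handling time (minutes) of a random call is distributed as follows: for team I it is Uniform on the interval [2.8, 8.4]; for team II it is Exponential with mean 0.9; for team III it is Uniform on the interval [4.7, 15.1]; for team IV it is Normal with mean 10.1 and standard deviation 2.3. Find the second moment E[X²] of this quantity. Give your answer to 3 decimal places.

61.074

For each component E[X²] = Var + (mean)², giving I: 33.9733; II: 1.62; III: 107.023; IV: 107.3.
Overall E[X²] = 0.24·33.9733 + 0.27·1.62 + 0.34·107.023 + 0.15·107.3 = 61.0739.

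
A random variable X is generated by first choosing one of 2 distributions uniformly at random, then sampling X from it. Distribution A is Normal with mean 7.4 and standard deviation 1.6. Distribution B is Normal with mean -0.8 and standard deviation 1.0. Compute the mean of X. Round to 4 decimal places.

3.3000

Component means — A: 7.4; B: -0.8.
E[X] = 0.5·7.4 + 0.5·-0.8 = 3.3.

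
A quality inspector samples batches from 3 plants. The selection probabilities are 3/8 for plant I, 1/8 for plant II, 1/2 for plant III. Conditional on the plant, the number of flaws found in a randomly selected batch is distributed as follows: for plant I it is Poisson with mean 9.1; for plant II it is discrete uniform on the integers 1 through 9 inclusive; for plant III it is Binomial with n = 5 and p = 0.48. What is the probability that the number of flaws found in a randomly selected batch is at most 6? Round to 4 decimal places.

Conditional on each plant, P(X ≤ 6): I: 0.197823; II: 0.666667; III: 1.
By total probability, P(X ≤ 6) = 0.375·0.197823 + 0.125·0.666667 + 0.5·1 = 0.657517.

0.6575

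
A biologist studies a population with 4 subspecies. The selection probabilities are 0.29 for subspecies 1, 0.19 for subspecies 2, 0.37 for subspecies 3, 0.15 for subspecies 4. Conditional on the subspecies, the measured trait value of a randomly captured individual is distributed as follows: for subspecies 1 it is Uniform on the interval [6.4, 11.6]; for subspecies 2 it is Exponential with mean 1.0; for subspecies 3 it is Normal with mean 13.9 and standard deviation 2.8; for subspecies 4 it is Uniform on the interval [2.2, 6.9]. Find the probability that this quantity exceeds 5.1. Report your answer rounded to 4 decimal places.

0.7183

Conditional on each subspecies, P(X > 5.1): 1: 1; 2: 0.00609675; 3: 0.999163; 4: 0.382979.
By total probability, P(X > 5.1) = 0.29·1 + 0.19·0.00609675 + 0.37·0.999163 + 0.15·0.382979 = 0.718296.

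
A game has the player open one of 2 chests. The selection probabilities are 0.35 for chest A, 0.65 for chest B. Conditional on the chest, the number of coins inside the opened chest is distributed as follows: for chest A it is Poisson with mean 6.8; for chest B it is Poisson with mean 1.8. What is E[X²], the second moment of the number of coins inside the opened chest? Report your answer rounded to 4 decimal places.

21.8400

For each component E[X²] = Var + (mean)², giving A: 53.04; B: 5.04.
Overall E[X²] = 0.35·53.04 + 0.65·5.04 = 21.84.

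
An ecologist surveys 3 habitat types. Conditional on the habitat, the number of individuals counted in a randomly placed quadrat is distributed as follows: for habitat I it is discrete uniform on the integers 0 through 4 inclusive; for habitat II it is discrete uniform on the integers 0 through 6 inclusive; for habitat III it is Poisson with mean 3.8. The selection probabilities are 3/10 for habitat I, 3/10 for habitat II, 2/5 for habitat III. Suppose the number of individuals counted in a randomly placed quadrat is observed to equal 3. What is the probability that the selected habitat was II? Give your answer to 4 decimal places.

0.2320

Likelihoods P(X=3 | ·): I: 0.2; II: 0.142857; III: 0.204588.
Posterior ∝ prior × likelihood. Numerator for II: 0.3·0.142857 = 0.0428571.
Normalizing constant: 0.3·0.2 + 0.3·0.142857 + 0.4·0.204588 = 0.184692.
P(II | observation) = 0.0428571 / 0.184692 = 0.232046.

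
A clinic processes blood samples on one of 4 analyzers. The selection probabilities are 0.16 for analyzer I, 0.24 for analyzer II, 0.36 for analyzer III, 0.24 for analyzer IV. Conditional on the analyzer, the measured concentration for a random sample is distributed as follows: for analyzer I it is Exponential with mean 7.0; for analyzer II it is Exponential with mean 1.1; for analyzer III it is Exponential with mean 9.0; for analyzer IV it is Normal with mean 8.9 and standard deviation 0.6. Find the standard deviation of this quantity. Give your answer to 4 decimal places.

6.9268

Per component, I: μ=7, E[X²]=98; II: μ=1.1, E[X²]=2.42; III: μ=9, E[X²]=162; IV: μ=8.9, E[X²]=79.57.
E[X] = 0.16·7 + 0.24·1.1 + 0.36·9 + 0.24·8.9 = 6.76.
E[X²] = 0.16·98 + 0.24·2.42 + 0.36·162 + 0.24·79.57 = 93.6776.
Var(X) = E[X²] − (E[X])² = 93.6776 − 45.6976 = 47.98.
SD(X) = √47.98 = 6.92676.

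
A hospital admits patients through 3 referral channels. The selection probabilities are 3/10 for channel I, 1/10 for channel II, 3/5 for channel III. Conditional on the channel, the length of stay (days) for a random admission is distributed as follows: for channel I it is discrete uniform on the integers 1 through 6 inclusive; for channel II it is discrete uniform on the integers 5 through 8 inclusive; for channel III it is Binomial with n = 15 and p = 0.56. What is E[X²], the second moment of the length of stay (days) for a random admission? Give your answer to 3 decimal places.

53.454

For each component E[X²] = Var + (mean)², giving I: 15.1667; II: 43.5; III: 74.256.
Overall E[X²] = 0.3·15.1667 + 0.1·43.5 + 0.6·74.256 = 53.4536.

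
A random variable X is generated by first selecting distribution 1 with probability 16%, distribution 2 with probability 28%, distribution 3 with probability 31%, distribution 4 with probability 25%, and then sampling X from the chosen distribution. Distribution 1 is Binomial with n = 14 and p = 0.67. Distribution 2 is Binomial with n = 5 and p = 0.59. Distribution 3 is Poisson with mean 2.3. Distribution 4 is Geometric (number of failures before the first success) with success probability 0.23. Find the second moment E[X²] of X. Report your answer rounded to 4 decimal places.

26.1420

For each component E[X²] = Var + (mean)², giving 1: 91.0798; 2: 9.912; 3: 7.59; 4: 25.7637.
Overall E[X²] = 0.16·91.0798 + 0.28·9.912 + 0.31·7.59 + 0.25·25.7637 = 26.142.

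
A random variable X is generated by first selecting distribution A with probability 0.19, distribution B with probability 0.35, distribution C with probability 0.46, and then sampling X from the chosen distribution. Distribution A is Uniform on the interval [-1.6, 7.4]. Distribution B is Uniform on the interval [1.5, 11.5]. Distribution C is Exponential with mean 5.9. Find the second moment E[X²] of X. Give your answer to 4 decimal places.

52.6098

For each component E[X²] = Var + (mean)², giving A: 15.16; B: 50.5833; C: 69.62.
Overall E[X²] = 0.19·15.16 + 0.35·50.5833 + 0.46·69.62 = 52.6098.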